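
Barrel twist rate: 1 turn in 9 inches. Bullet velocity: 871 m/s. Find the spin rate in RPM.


twist_m = 9*0.0254 = 0.2286 m
spin = v/twist = 871/0.2286 = 3810.149 rev/s
RPM = spin*60 = 3810.149*60 ≈ 228609 RPM

228609 RPM


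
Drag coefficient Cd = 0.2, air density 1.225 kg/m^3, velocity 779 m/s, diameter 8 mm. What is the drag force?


A = pi*(d/2)^2 = pi*(8/2000)^2 = 5.02655e-05 m^2
Fd = 0.5*Cd*rho*A*v^2 = 0.5*0.2*1.225*5.02655e-05*779^2 = 3.737 N

3.737 N


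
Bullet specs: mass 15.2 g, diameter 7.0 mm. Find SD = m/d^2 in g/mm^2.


SD = m/d^2 = 15.2/7.0^2 = 0.3102 g/mm^2

0.3102 g/mm^2


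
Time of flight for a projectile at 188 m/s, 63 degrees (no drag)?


T = 2*v0*sin(theta)/g = 2*188*sin(63°)/9.81 = 34.15 s

34.15 s


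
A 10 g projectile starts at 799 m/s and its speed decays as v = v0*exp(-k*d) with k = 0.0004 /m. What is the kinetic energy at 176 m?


v = v0*exp(-k*d) = 799*exp(-0.0004*176) = 744.685 m/s
E = 0.5*m*v^2 = 0.5*0.01*744.685^2 = 2773 J

2773 J


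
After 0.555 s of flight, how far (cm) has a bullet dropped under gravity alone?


drop = 0.5*g*t^2 = 0.5*9.81*0.555^2 = 1.51086 m ≈ 151.1 cm

151.1 cm


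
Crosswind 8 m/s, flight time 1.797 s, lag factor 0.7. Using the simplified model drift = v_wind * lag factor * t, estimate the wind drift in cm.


drift = v_wind * lag * t = 8 * 0.7 * 1.797 = 10.0632 m ≈ 1006 cm

1006 cm


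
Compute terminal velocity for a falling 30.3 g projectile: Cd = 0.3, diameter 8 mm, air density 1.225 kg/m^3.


A = pi*(d/2)^2 = pi*(8/2000)^2 = 5.02655e-05 m^2
vt = sqrt(2mg/(Cd*rho*A)) = sqrt(2*0.0303*9.81/(0.3 * 1.225 * 5.02655e-05)) = 179.4 m/s

179.4 m/s


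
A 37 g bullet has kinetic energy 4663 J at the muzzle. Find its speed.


v = sqrt(2*E/m) = sqrt(2*4663/0.037) = 502 m/s

502 m/s


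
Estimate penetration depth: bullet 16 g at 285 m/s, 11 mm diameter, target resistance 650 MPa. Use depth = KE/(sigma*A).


A = pi*(d/2)^2 = pi*(11/2)^2 = 95.0332 mm^2
E = 0.5*m*v^2 = 0.5*0.016*285^2 = 649.8 J
depth = E/(sigma*A) = 649.8 J / (650 MPa * 95.0332 mm^2) = 649.8/(650 * 95.0332) m = 0.0105194 m ≈ 10.52 mm

10.52 mm


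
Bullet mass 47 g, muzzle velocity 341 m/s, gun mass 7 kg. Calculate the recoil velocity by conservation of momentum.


v_recoil = m_p * v_p / m_gun = 0.047 * 341 / 7 = 2.29 m/s

2.29 m/s


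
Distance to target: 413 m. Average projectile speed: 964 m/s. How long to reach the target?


t = d/v = 413/964 = 0.4284 s

0.4284 s


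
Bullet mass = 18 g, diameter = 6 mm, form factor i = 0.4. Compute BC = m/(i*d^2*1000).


BC = m/(i*d^2*1000) = 18/(0.4 * 6^2 * 1000) = 0.00125

0.00125


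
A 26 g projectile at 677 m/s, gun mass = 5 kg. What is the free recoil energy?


v_r = m_p*v_p/m_gun = 0.026*677/5 = 3.5204 m/s, E_r = 0.5*m_gun*v_r^2 = 0.5*5*3.5204^2 = 30.98 J

30.98 J


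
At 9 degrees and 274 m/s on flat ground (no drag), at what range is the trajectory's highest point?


R = v0^2*sin(2*theta)/g = 274^2*sin(2*9°)/9.81 = 2364.91 m
apex_dist = R/2 = 2364.91/2 = 1182 m

1182 m


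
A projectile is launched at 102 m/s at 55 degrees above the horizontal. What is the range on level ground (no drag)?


R = v0^2 * sin(2*theta) / g = 102^2 * sin(2*55°) / 9.81 = 996.6 m

996.6 m


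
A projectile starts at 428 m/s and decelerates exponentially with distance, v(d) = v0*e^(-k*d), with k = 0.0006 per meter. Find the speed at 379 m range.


v = v0*exp(-k*d) = 428*exp(-0.0006*379) = 340.9 m/s

340.9 m/s


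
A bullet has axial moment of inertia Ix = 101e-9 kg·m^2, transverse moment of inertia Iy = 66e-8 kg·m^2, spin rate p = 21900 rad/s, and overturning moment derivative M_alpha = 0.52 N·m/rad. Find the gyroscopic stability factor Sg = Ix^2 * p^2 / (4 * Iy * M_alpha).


Sg = Ix^2 * p^2 / (4 * Iy * M_alpha) = (101e-9)^2 * 21900^2 / (4 * 66e-8 * 0.52) = 3.564

3.564


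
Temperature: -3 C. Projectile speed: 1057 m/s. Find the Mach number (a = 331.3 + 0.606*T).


a = 331.3 + 0.606*(-3) = 329.482 m/s
M = v/a = 1057/329.482 = 3.208

3.208


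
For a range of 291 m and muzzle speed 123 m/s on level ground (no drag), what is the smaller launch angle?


sin(2*theta) = R*g/v0^2 = 291*9.81/123^2 = 0.188691, theta = arcsin(0.188691)/2 = 5.438°

5.438 degrees


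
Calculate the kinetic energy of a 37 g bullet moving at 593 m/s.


E = 0.5*m*v^2 = 0.5*0.037*593^2 = 6506 J

6506 J


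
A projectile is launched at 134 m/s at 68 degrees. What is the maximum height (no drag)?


H = (v0*sin(theta))^2 / (2g) = (134*sin(68°))^2 / (2*9.81) = 786.8 m

786.8 m


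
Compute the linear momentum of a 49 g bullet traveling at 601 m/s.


p = m*v = 0.049*601 = 29.45 kg·m/s

29.45 kg·m/s


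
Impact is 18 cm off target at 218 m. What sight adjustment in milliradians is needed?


1 mrad subtends 1 cm per 10 m of range, so adj = error_cm / (dist_m / 10) = 18 / (218/10) = 0.8257 mrad

0.8257 mrad


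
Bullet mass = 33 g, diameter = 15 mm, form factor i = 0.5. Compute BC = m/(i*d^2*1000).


BC = m/(i*d^2*1000) = 33/(0.5 * 15^2 * 1000) = 0.0002933

0.0002933


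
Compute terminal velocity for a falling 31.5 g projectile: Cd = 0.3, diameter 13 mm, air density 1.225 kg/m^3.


A = pi*(d/2)^2 = pi*(13/2000)^2 = 1.32732e-04 m^2
vt = sqrt(2mg/(Cd*rho*A)) = sqrt(2*0.0315*9.81/(0.3 * 1.225 * 1.32732e-04)) = 112.6 m/s

112.6 m/s


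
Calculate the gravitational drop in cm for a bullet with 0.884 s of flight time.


drop = 0.5*g*t^2 = 0.5*9.81*0.884^2 = 3.83304 m ≈ 383.3 cm

383.3 cm


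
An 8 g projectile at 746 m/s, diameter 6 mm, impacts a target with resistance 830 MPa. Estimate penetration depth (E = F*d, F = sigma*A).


A = pi*(d/2)^2 = pi*(6/2)^2 = 28.2743 mm^2
E = 0.5*m*v^2 = 0.5*0.008*746^2 = 2226.06 J
depth = E/(sigma*A) = 2226.06 J / (830 MPa * 28.2743 mm^2) = 2226.06/(830 * 28.2743) m = 0.0948565 m ≈ 94.86 mm

94.86 mm


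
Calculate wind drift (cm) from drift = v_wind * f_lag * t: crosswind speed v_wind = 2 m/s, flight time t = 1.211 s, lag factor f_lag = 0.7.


drift = v_wind * lag * t = 2 * 0.7 * 1.211 = 1.6954 m ≈ 169.5 cm

169.5 cm


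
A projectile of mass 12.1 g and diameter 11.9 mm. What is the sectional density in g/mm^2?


SD = m/d^2 = 12.1/11.9^2 = 0.08545 g/mm^2

0.08545 g/mm^2


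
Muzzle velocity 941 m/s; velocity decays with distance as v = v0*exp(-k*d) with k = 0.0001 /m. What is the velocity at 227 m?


v = v0*exp(-k*d) = 941*exp(-0.0001*227) = 919.9 m/s

919.9 m/s


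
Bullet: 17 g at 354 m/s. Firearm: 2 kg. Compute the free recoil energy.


v_r = m_p*v_p/m_gun = 0.017*354/2 = 3.009 m/s, E_r = 0.5*m_gun*v_r^2 = 0.5*2*3.009^2 = 9.054 J

9.054 J


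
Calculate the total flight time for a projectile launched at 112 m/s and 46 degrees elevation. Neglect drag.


T = 2*v0*sin(theta)/g = 2*112*sin(46°)/9.81 = 16.43 s

16.43 s


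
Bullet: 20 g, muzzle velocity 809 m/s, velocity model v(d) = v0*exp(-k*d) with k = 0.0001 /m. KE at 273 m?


v = v0*exp(-k*d) = 809*exp(-0.0001*273) = 787.213 m/s
E = 0.5*m*v^2 = 0.5*0.02*787.213^2 = 6197 J

6197 J


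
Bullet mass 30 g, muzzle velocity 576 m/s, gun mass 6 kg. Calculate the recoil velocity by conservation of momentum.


v_recoil = m_p * v_p / m_gun = 0.03 * 576 / 6 = 2.88 m/s

2.88 m/s


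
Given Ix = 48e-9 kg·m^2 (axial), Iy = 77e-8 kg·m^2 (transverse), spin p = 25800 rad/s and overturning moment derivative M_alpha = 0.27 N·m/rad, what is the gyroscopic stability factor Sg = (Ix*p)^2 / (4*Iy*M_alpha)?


Sg = Ix^2 * p^2 / (4 * Iy * M_alpha) = (48e-9)^2 * 25800^2 / (4 * 77e-8 * 0.27) = 1.844

1.844


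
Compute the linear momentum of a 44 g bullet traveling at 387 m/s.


p = m*v = 0.044*387 = 17.03 kg·m/s

17.03 kg·m/s


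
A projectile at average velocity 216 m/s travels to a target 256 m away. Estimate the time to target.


t = d/v = 256/216 = 1.185 s

1.185 s


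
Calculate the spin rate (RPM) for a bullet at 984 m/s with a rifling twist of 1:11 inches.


twist_m = 11*0.0254 = 0.2794 m
spin = v/twist = 984/0.2794 = 3521.832 rev/s
RPM = spin*60 = 3521.832*60 ≈ 211310 RPM

211310 RPM


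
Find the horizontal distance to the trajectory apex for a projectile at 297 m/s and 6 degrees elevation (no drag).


R = v0^2*sin(2*theta)/g = 297^2*sin(2*6°)/9.81 = 1869.49 m
apex_dist = R/2 = 1869.49/2 = 934.7 m

934.7 m


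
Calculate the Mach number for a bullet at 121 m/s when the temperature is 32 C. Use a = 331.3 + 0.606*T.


a = 331.3 + 0.606*(32) = 350.692 m/s
M = v/a = 121/350.692 = 0.345

0.345


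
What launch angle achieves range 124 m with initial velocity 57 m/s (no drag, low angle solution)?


sin(2*theta) = R*g/v0^2 = 124*9.81/57^2 = 0.374404, theta = arcsin(0.374404)/2 = 10.99°

10.99 degrees


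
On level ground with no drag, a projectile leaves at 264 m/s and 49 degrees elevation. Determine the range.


R = v0^2 * sin(2*theta) / g = 264^2 * sin(2*49°) / 9.81 = 7035 m

7035 m


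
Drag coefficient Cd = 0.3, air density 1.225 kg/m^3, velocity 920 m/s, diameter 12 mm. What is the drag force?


A = pi*(d/2)^2 = pi*(12/2000)^2 = 1.13097e-04 m^2
Fd = 0.5*Cd*rho*A*v^2 = 0.5*0.3*1.225*1.13097e-04*920^2 = 17.59 N

17.59 N


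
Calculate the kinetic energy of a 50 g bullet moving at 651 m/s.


E = 0.5*m*v^2 = 0.5*0.05*651^2 = 10595 J

10595 J


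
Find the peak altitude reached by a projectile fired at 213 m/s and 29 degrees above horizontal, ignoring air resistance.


H = (v0*sin(theta))^2 / (2g) = (213*sin(29°))^2 / (2*9.81) = 543.5 m

543.5 m


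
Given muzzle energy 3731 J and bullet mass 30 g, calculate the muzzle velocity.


v = sqrt(2*E/m) = sqrt(2*3731/0.03) = 498.7 m/s

498.7 m/s


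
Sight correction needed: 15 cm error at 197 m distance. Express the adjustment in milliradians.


1 mrad subtends 1 cm per 10 m of range, so adj = error_cm / (dist_m / 10) = 15 / (197/10) = 0.7614 mrad

0.7614 mrad


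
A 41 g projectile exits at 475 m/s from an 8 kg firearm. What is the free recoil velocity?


v_recoil = m_p * v_p / m_gun = 0.041 * 475 / 8 = 2.434 m/s

2.434 m/s


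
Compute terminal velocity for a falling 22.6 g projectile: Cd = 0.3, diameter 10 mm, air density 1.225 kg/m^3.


A = pi*(d/2)^2 = pi*(10/2000)^2 = 7.85398e-05 m^2
vt = sqrt(2mg/(Cd*rho*A)) = sqrt(2*0.0226*9.81/(0.3 * 1.225 * 7.85398e-05)) = 123.9 m/s

123.9 m/s


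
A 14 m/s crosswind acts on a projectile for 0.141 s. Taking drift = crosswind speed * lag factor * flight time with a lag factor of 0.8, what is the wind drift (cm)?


drift = v_wind * lag * t = 14 * 0.8 * 0.141 = 1.5792 m ≈ 157.9 cm

157.9 cm


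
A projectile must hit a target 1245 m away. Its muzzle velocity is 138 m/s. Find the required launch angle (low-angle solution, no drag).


sin(2*theta) = R*g/v0^2 = 1245*9.81/138^2 = 0.641328, theta = arcsin(0.641328)/2 = 19.95°

19.95 degrees


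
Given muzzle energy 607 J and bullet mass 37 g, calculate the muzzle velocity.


v = sqrt(2*E/m) = sqrt(2*607/0.037) = 181.1 m/s

181.1 m/s


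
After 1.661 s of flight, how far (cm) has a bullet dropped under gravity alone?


drop = 0.5*g*t^2 = 0.5*9.81*1.661^2 = 13.5325 m ≈ 1353 cm

1353 cm


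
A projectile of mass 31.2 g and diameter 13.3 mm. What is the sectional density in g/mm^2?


SD = m/d^2 = 31.2/13.3^2 = 0.1764 g/mm^2

0.1764 g/mm^2


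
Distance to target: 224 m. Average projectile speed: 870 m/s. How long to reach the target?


t = d/v = 224/870 = 0.2575 s

0.2575 s


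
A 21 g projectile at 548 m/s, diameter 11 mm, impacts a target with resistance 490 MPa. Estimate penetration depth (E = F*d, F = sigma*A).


A = pi*(d/2)^2 = pi*(11/2)^2 = 95.0332 mm^2
E = 0.5*m*v^2 = 0.5*0.021*548^2 = 3153.19 J
depth = E/(sigma*A) = 3153.19 J / (490 MPa * 95.0332 mm^2) = 3153.19/(490 * 95.0332) m = 0.0677141 m ≈ 67.71 mm

67.71 mm


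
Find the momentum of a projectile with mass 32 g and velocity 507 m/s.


p = m*v = 0.032*507 = 16.22 kg·m/s

16.22 kg·m/s


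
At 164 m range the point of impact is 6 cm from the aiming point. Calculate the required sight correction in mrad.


1 mrad subtends 1 cm per 10 m of range, so adj = error_cm / (dist_m / 10) = 6 / (164/10) = 0.3659 mrad

0.3659 mrad


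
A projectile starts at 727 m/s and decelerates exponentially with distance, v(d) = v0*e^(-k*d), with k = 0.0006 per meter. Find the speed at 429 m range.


v = v0*exp(-k*d) = 727*exp(-0.0006*429) = 562 m/s

562 m/s


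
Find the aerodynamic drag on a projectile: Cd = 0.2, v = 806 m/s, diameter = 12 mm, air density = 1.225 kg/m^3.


A = pi*(d/2)^2 = pi*(12/2000)^2 = 1.13097e-04 m^2
Fd = 0.5*Cd*rho*A*v^2 = 0.5*0.2*1.225*1.13097e-04*806^2 = 9 N

9 N


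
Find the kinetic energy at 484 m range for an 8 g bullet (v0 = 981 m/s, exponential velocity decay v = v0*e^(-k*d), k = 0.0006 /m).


v = v0*exp(-k*d) = 981*exp(-0.0006*484) = 733.753 m/s
E = 0.5*m*v^2 = 0.5*0.008*733.753^2 = 2154 J

2154 J


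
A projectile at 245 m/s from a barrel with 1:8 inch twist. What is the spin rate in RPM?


twist_m = 8*0.0254 = 0.2032 m
spin = v/twist = 245/0.2032 = 1205.709 rev/s
RPM = spin*60 = 1205.709*60 ≈ 72343 RPM

72343 RPM


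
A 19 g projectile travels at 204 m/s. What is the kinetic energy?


E = 0.5*m*v^2 = 0.5*0.019*204^2 = 395.4 J

395.4 J


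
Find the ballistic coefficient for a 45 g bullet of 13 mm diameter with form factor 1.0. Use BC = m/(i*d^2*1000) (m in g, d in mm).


BC = m/(i*d^2*1000) = 45/(1.0 * 13^2 * 1000) = 0.0002663

0.0002663


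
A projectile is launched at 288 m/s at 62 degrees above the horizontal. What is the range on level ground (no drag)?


R = v0^2 * sin(2*theta) / g = 288^2 * sin(2*62°) / 9.81 = 7010 m

7010 m


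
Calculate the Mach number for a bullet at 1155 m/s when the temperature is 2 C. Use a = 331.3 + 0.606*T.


a = 331.3 + 0.606*(2) = 332.512 m/s
M = v/a = 1155/332.512 = 3.474

3.474


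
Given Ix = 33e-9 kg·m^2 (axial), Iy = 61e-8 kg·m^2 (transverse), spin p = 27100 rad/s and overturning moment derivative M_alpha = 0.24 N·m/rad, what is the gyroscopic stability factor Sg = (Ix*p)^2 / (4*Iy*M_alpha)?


Sg = Ix^2 * p^2 / (4 * Iy * M_alpha) = (33e-9)^2 * 27100^2 / (4 * 61e-8 * 0.24) = 1.366

1.366


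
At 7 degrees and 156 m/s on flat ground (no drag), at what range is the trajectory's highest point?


R = v0^2*sin(2*theta)/g = 156^2*sin(2*7°)/9.81 = 600.144 m
apex_dist = R/2 = 600.144/2 = 300.1 m

300.1 m


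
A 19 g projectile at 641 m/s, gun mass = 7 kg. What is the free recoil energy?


v_r = m_p*v_p/m_gun = 0.019*641/7 = 1.73986 m/s, E_r = 0.5*m_gun*v_r^2 = 0.5*7*1.73986^2 = 10.59 J

10.59 J


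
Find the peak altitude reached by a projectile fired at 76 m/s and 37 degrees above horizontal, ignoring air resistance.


H = (v0*sin(theta))^2 / (2g) = (76*sin(37°))^2 / (2*9.81) = 106.6 m

106.6 m


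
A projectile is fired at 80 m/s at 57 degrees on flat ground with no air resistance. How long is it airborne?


T = 2*v0*sin(theta)/g = 2*80*sin(57°)/9.81 = 13.68 s

13.68 s


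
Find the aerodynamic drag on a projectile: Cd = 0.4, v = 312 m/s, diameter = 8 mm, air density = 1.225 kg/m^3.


A = pi*(d/2)^2 = pi*(8/2000)^2 = 5.02655e-05 m^2
Fd = 0.5*Cd*rho*A*v^2 = 0.5*0.4*1.225*5.02655e-05*312^2 = 1.199 N

1.199 N


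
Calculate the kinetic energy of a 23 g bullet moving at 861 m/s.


E = 0.5*m*v^2 = 0.5*0.023*861^2 = 8525 J

8525 J


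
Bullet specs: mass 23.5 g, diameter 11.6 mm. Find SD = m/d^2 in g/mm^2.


SD = m/d^2 = 23.5/11.6^2 = 0.1746 g/mm^2

0.1746 g/mm^2


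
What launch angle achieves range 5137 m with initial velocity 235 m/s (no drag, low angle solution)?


sin(2*theta) = R*g/v0^2 = 5137*9.81/235^2 = 0.912521, theta = arcsin(0.912521)/2 = 32.93°

32.93 degrees


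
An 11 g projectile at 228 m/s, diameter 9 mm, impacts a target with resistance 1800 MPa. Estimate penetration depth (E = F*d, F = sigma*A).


A = pi*(d/2)^2 = pi*(9/2)^2 = 63.6173 mm^2
E = 0.5*m*v^2 = 0.5*0.011*228^2 = 285.912 J
depth = E/(sigma*A) = 285.912 J / (1800 MPa * 63.6173 mm^2) = 285.912/(1800 * 63.6173) m = 0.00249681 m ≈ 2.497 mm

2.497 mm


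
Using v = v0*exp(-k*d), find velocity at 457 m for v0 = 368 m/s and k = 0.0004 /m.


v = v0*exp(-k*d) = 368*exp(-0.0004*457) = 306.5 m/s

306.5 m/s


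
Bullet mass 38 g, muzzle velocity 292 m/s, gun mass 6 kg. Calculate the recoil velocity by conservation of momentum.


v_recoil = m_p * v_p / m_gun = 0.038 * 292 / 6 = 1.849 m/s

1.849 m/s


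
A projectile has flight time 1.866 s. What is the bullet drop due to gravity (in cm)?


drop = 0.5*g*t^2 = 0.5*9.81*1.866^2 = 17.079 m ≈ 1708 cm

1708 cm


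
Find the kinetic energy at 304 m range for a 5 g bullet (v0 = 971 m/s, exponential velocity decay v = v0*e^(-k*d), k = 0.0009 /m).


v = v0*exp(-k*d) = 971*exp(-0.0009*304) = 738.578 m/s
E = 0.5*m*v^2 = 0.5*0.005*738.578^2 = 1364 J

1364 J


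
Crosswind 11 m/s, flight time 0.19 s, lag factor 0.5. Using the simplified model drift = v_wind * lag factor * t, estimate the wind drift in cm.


drift = v_wind * lag * t = 11 * 0.5 * 0.19 = 1.045 m ≈ 104.5 cm

104.5 cm


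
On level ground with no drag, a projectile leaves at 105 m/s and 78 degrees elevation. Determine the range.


R = v0^2 * sin(2*theta) / g = 105^2 * sin(2*78°) / 9.81 = 457.1 m

457.1 m


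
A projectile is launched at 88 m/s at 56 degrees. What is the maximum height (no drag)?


H = (v0*sin(theta))^2 / (2g) = (88*sin(56°))^2 / (2*9.81) = 271.3 m

271.3 m


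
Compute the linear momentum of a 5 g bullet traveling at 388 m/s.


p = m*v = 0.005*388 = 1.94 kg·m/s

1.94 kg·m/s


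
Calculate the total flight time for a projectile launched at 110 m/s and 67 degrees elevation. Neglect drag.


T = 2*v0*sin(theta)/g = 2*110*sin(67°)/9.81 = 20.64 s

20.64 s


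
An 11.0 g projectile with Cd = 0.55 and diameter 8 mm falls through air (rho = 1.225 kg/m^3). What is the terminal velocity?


A = pi*(d/2)^2 = pi*(8/2000)^2 = 5.02655e-05 m^2
vt = sqrt(2mg/(Cd*rho*A)) = sqrt(2*0.011*9.81/(0.55 * 1.225 * 5.02655e-05)) = 79.83 m/s

79.83 m/s


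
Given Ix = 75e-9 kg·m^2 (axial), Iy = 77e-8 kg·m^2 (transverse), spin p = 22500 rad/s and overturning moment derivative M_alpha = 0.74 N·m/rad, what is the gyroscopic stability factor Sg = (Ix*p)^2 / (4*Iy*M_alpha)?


Sg = Ix^2 * p^2 / (4 * Iy * M_alpha) = (75e-9)^2 * 22500^2 / (4 * 77e-8 * 0.74) = 1.249

1.249


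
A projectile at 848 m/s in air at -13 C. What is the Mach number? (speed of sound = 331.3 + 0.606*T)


a = 331.3 + 0.606*(-13) = 323.422 m/s
M = v/a = 848/323.422 = 2.622

2.622


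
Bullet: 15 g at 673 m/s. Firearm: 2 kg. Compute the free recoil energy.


v_r = m_p*v_p/m_gun = 0.015*673/2 = 5.0475 m/s, E_r = 0.5*m_gun*v_r^2 = 0.5*2*5.0475^2 = 25.48 J

25.48 J


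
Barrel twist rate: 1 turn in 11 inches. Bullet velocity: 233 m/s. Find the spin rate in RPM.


twist_m = 11*0.0254 = 0.2794 m
spin = v/twist = 233/0.2794 = 833.9298 rev/s
RPM = spin*60 = 833.9298*60 ≈ 50036 RPM

50036 RPM


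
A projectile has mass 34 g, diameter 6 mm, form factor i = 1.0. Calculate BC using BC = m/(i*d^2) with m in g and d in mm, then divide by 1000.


BC = m/(i*d^2*1000) = 34/(1.0 * 6^2 * 1000) = 0.0009444

0.0009444


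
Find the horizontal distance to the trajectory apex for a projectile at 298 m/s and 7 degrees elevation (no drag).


R = v0^2*sin(2*theta)/g = 298^2*sin(2*7°)/9.81 = 2189.97 m
apex_dist = R/2 = 2189.97/2 = 1095 m

1095 m


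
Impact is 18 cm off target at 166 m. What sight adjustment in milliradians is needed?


1 mrad subtends 1 cm per 10 m of range, so adj = error_cm / (dist_m / 10) = 18 / (166/10) = 1.084 mrad

1.084 mrad


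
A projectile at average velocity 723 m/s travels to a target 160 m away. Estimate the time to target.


t = d/v = 160/723 = 0.2213 s

0.2213 s


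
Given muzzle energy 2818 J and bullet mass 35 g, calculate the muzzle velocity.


v = sqrt(2*E/m) = sqrt(2*2818/0.035) = 401.3 m/s

401.3 m/s


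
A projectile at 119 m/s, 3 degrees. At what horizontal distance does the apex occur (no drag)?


R = v0^2*sin(2*theta)/g = 119^2*sin(2*3°)/9.81 = 150.89 m
apex_dist = R/2 = 150.89/2 = 75.44 m

75.44 m


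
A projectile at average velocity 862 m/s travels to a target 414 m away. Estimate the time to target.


t = d/v = 414/862 = 0.4803 s

0.4803 s


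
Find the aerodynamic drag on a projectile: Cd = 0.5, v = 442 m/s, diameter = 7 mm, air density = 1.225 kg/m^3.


A = pi*(d/2)^2 = pi*(7/2000)^2 = 3.84845e-05 m^2
Fd = 0.5*Cd*rho*A*v^2 = 0.5*0.5*1.225*3.84845e-05*442^2 = 2.303 N

2.303 N


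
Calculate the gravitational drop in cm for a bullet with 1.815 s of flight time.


drop = 0.5*g*t^2 = 0.5*9.81*1.815^2 = 16.1582 m ≈ 1616 cm

1616 cm


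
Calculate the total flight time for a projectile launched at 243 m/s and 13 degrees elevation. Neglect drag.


T = 2*v0*sin(theta)/g = 2*243*sin(13°)/9.81 = 11.14 s

11.14 s


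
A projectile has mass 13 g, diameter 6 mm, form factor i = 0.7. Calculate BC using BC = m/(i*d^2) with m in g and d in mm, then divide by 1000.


BC = m/(i*d^2*1000) = 13/(0.7 * 6^2 * 1000) = 0.0005159

0.0005159


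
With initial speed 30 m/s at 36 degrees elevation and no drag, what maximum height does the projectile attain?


H = (v0*sin(theta))^2 / (2g) = (30*sin(36°))^2 / (2*9.81) = 15.85 m

15.85 m


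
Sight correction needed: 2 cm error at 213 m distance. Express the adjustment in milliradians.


1 mrad subtends 1 cm per 10 m of range, so adj = error_cm / (dist_m / 10) = 2 / (213/10) = 0.0939 mrad

0.0939 mrad


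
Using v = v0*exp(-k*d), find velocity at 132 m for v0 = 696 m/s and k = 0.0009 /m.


v = v0*exp(-k*d) = 696*exp(-0.0009*132) = 618 m/s

618 m/s


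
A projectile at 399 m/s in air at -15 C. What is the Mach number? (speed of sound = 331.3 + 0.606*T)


a = 331.3 + 0.606*(-15) = 322.21 m/s
M = v/a = 399/322.21 = 1.238

1.238


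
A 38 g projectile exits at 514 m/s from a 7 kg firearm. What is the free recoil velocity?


v_recoil = m_p * v_p / m_gun = 0.038 * 514 / 7 = 2.79 m/s

2.79 m/s


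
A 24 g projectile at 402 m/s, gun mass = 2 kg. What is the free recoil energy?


v_r = m_p*v_p/m_gun = 0.024*402/2 = 4.824 m/s, E_r = 0.5*m_gun*v_r^2 = 0.5*2*4.824^2 = 23.27 J

23.27 J


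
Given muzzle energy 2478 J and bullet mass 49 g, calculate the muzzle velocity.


v = sqrt(2*E/m) = sqrt(2*2478/0.049) = 318 m/s

318 m/s


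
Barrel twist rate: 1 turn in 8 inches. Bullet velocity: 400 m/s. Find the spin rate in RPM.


twist_m = 8*0.0254 = 0.2032 m
spin = v/twist = 400/0.2032 = 1968.504 rev/s
RPM = spin*60 = 1968.504*60 ≈ 118110 RPM

118110 RPM


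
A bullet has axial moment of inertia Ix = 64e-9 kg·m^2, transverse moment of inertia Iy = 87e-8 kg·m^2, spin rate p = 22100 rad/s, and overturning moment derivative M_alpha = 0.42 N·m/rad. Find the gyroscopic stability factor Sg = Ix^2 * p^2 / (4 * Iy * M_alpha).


Sg = Ix^2 * p^2 / (4 * Iy * M_alpha) = (64e-9)^2 * 22100^2 / (4 * 87e-8 * 0.42) = 1.369

1.369


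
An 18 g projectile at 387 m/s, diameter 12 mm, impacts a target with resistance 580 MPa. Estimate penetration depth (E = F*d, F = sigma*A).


A = pi*(d/2)^2 = pi*(12/2)^2 = 113.097 mm^2
E = 0.5*m*v^2 = 0.5*0.018*387^2 = 1347.92 J
depth = E/(sigma*A) = 1347.92 J / (580 MPa * 113.097 mm^2) = 1347.92/(580 * 113.097) m = 0.0205487 m ≈ 20.55 mm

20.55 mm


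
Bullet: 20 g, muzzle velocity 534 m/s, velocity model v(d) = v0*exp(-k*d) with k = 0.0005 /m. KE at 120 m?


v = v0*exp(-k*d) = 534*exp(-0.0005*120) = 502.902 m/s
E = 0.5*m*v^2 = 0.5*0.02*502.902^2 = 2529 J

2529 J


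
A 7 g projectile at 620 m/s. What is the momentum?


p = m*v = 0.007*620 = 4.34 kg·m/s

4.34 kg·m/s


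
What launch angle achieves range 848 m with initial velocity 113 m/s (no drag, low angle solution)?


sin(2*theta) = R*g/v0^2 = 848*9.81/113^2 = 0.65149, theta = arcsin(0.65149)/2 = 20.33°

20.33 degrees


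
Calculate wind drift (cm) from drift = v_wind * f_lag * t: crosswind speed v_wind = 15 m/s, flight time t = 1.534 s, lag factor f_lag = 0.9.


drift = v_wind * lag * t = 15 * 0.9 * 1.534 = 20.709 m ≈ 2071 cm

2071 cm


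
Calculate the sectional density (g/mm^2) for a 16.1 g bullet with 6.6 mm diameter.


SD = m/d^2 = 16.1/6.6^2 = 0.3696 g/mm^2

0.3696 g/mm^2


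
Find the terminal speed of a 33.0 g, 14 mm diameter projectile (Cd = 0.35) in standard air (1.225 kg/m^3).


A = pi*(d/2)^2 = pi*(14/2000)^2 = 1.53938e-04 m^2
vt = sqrt(2mg/(Cd*rho*A)) = sqrt(2*0.033*9.81/(0.35 * 1.225 * 1.53938e-04)) = 99.04 m/s

99.04 m/s


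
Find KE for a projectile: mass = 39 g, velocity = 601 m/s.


E = 0.5*m*v^2 = 0.5*0.039*601^2 = 7043 J

7043 J


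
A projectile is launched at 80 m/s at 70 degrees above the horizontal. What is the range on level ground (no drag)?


R = v0^2 * sin(2*theta) / g = 80^2 * sin(2*70°) / 9.81 = 419.4 m

419.4 m


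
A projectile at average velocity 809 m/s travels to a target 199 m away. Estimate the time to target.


t = d/v = 199/809 = 0.246 s

0.246 s


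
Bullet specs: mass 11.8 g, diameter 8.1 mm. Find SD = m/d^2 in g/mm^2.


SD = m/d^2 = 11.8/8.1^2 = 0.1799 g/mm^2

0.1799 g/mm^2


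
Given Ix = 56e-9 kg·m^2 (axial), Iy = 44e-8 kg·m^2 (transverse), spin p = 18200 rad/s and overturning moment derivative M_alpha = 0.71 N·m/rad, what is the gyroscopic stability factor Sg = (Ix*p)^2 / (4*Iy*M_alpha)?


Sg = Ix^2 * p^2 / (4 * Iy * M_alpha) = (56e-9)^2 * 18200^2 / (4 * 44e-8 * 0.71) = 0.8313

0.8313


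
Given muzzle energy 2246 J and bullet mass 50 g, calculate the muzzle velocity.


v = sqrt(2*E/m) = sqrt(2*2246/0.05) = 299.7 m/s

299.7 m/s


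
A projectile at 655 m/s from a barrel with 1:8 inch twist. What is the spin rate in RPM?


twist_m = 8*0.0254 = 0.2032 m
spin = v/twist = 655/0.2032 = 3223.425 rev/s
RPM = spin*60 = 3223.425*60 ≈ 193406 RPM

193406 RPM


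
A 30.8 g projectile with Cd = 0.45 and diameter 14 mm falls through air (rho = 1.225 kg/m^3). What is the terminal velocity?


A = pi*(d/2)^2 = pi*(14/2000)^2 = 1.53938e-04 m^2
vt = sqrt(2mg/(Cd*rho*A)) = sqrt(2*0.0308*9.81/(0.45 * 1.225 * 1.53938e-04)) = 84.39 m/s

84.39 m/s


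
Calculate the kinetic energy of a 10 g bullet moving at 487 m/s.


E = 0.5*m*v^2 = 0.5*0.01*487^2 = 1186 J

1186 J


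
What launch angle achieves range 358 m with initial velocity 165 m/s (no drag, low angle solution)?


sin(2*theta) = R*g/v0^2 = 358*9.81/165^2 = 0.128998, theta = arcsin(0.128998)/2 = 3.706°

3.706 degrees


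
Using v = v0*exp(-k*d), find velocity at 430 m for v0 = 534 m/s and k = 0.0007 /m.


v = v0*exp(-k*d) = 534*exp(-0.0007*430) = 395.2 m/s

395.2 m/s


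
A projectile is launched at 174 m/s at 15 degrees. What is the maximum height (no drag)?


H = (v0*sin(theta))^2 / (2g) = (174*sin(15°))^2 / (2*9.81) = 103.4 m

103.4 m


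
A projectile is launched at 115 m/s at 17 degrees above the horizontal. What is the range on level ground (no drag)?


R = v0^2 * sin(2*theta) / g = 115^2 * sin(2*17°) / 9.81 = 753.9 m

753.9 m


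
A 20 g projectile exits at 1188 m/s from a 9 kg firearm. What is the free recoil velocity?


v_recoil = m_p * v_p / m_gun = 0.02 * 1188 / 9 = 2.64 m/s

2.64 m/s


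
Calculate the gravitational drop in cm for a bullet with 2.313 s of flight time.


drop = 0.5*g*t^2 = 0.5*9.81*2.313^2 = 26.2416 m ≈ 2624 cm

2624 cm


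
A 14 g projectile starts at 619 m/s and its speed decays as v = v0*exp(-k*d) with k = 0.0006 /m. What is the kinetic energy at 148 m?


v = v0*exp(-k*d) = 619*exp(-0.0006*148) = 566.403 m/s
E = 0.5*m*v^2 = 0.5*0.014*566.403^2 = 2246 J

2246 J


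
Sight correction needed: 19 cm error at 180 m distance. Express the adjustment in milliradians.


1 mrad subtends 1 cm per 10 m of range, so adj = error_cm / (dist_m / 10) = 19 / (180/10) = 1.056 mrad

1.056 mrad


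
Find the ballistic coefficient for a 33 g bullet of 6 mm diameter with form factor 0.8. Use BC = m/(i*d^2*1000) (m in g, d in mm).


BC = m/(i*d^2*1000) = 33/(0.8 * 6^2 * 1000) = 0.001146

0.001146


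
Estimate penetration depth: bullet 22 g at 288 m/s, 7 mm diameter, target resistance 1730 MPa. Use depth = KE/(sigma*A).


A = pi*(d/2)^2 = pi*(7/2)^2 = 38.4845 mm^2
E = 0.5*m*v^2 = 0.5*0.022*288^2 = 912.384 J
depth = E/(sigma*A) = 912.384 J / (1730 MPa * 38.4845 mm^2) = 912.384/(1730 * 38.4845) m = 0.0137039 m ≈ 13.7 mm

13.7 mm


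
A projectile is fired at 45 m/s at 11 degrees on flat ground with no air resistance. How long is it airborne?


T = 2*v0*sin(theta)/g = 2*45*sin(11°)/9.81 = 1.751 s

1.751 s


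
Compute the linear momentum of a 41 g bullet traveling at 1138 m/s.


p = m*v = 0.041*1138 = 46.66 kg·m/s

46.66 kg·m/s


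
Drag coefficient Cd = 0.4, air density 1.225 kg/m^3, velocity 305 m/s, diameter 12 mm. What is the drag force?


A = pi*(d/2)^2 = pi*(12/2000)^2 = 1.13097e-04 m^2
Fd = 0.5*Cd*rho*A*v^2 = 0.5*0.4*1.225*1.13097e-04*305^2 = 2.578 N

2.578 N


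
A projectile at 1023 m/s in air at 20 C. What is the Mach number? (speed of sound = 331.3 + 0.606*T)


a = 331.3 + 0.606*(20) = 343.42 m/s
M = v/a = 1023/343.42 = 2.979

2.979


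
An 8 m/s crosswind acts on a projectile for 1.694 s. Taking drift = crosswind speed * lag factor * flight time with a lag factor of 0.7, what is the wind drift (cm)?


drift = v_wind * lag * t = 8 * 0.7 * 1.694 = 9.4864 m ≈ 948.6 cm

948.6 cm


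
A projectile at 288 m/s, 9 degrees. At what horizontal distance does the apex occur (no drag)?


R = v0^2*sin(2*theta)/g = 288^2*sin(2*9°)/9.81 = 2612.75 m
apex_dist = R/2 = 2612.75/2 = 1306 m

1306 m


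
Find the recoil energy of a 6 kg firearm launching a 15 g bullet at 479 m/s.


v_r = m_p*v_p/m_gun = 0.015*479/6 = 1.1975 m/s, E_r = 0.5*m_gun*v_r^2 = 0.5*6*1.1975^2 = 4.302 J

4.302 J


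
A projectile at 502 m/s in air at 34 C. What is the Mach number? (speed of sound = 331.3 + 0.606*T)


a = 331.3 + 0.606*(34) = 351.904 m/s
M = v/a = 502/351.904 = 1.427

1.427


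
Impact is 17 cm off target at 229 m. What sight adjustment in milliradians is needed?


1 mrad subtends 1 cm per 10 m of range, so adj = error_cm / (dist_m / 10) = 17 / (229/10) = 0.7424 mrad

0.7424 mrad


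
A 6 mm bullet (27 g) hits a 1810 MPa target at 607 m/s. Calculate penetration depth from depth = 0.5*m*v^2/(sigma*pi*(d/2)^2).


A = pi*(d/2)^2 = pi*(6/2)^2 = 28.2743 mm^2
E = 0.5*m*v^2 = 0.5*0.027*607^2 = 4974.06 J
depth = E/(sigma*A) = 4974.06 J / (1810 MPa * 28.2743 mm^2) = 4974.06/(1810 * 28.2743) m = 0.0971942 m ≈ 97.19 mm

97.19 mm


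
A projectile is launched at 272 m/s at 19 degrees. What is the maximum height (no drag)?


H = (v0*sin(theta))^2 / (2g) = (272*sin(19°))^2 / (2*9.81) = 399.7 m

399.7 m


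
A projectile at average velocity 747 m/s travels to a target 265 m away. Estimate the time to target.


t = d/v = 265/747 = 0.3548 s

0.3548 s


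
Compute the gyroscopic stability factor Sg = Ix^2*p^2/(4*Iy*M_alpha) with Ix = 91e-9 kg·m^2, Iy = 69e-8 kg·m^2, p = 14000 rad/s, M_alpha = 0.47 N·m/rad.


Sg = Ix^2 * p^2 / (4 * Iy * M_alpha) = (91e-9)^2 * 14000^2 / (4 * 69e-8 * 0.47) = 1.251

1.251


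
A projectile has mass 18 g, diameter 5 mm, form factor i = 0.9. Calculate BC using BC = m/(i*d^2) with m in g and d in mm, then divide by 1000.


BC = m/(i*d^2*1000) = 18/(0.9 * 5^2 * 1000) = 0.0008

0.0008


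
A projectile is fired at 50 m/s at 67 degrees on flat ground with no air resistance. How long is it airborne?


T = 2*v0*sin(theta)/g = 2*50*sin(67°)/9.81 = 9.383 s

9.383 s


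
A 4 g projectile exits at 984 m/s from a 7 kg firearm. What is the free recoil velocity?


v_recoil = m_p * v_p / m_gun = 0.004 * 984 / 7 = 0.5623 m/s

0.5623 m/s


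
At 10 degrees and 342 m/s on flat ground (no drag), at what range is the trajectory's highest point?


R = v0^2*sin(2*theta)/g = 342^2*sin(2*10°)/9.81 = 4077.88 m
apex_dist = R/2 = 4077.88/2 = 2039 m

2039 m


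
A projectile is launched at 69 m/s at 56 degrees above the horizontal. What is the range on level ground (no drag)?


R = v0^2 * sin(2*theta) / g = 69^2 * sin(2*56°) / 9.81 = 450 m

450 m


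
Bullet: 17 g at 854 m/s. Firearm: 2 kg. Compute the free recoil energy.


v_r = m_p*v_p/m_gun = 0.017*854/2 = 7.259 m/s, E_r = 0.5*m_gun*v_r^2 = 0.5*2*7.259^2 = 52.69 J

52.69 J


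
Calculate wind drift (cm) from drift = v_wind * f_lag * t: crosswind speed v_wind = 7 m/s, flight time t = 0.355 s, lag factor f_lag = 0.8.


drift = v_wind * lag * t = 7 * 0.8 * 0.355 = 1.988 m ≈ 198.8 cm

198.8 cm


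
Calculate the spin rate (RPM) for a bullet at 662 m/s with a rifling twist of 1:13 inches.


twist_m = 13*0.0254 = 0.3302 m
spin = v/twist = 662/0.3302 = 2004.846 rev/s
RPM = spin*60 = 2004.846*60 ≈ 120291 RPM

120291 RPM


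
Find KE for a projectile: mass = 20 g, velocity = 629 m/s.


E = 0.5*m*v^2 = 0.5*0.02*629^2 = 3956 J

3956 J


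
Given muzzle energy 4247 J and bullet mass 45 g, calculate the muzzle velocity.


v = sqrt(2*E/m) = sqrt(2*4247/0.045) = 434.5 m/s

434.5 m/s


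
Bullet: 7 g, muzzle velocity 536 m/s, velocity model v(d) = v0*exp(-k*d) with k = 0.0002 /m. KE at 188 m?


v = v0*exp(-k*d) = 536*exp(-0.0002*188) = 516.221 m/s
E = 0.5*m*v^2 = 0.5*0.007*516.221^2 = 932.7 J

932.7 J


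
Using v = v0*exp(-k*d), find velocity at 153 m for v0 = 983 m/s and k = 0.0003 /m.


v = v0*exp(-k*d) = 983*exp(-0.0003*153) = 938.9 m/s

938.9 m/s


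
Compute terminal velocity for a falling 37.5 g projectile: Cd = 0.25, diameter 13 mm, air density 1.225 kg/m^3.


A = pi*(d/2)^2 = pi*(13/2000)^2 = 1.32732e-04 m^2
vt = sqrt(2mg/(Cd*rho*A)) = sqrt(2*0.0375*9.81/(0.25 * 1.225 * 1.32732e-04)) = 134.5 m/s

134.5 m/s


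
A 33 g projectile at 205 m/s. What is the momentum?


p = m*v = 0.033*205 = 6.765 kg·m/s

6.765 kg·m/s


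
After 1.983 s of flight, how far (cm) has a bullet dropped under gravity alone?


drop = 0.5*g*t^2 = 0.5*9.81*1.983^2 = 19.2879 m ≈ 1929 cm

1929 cm


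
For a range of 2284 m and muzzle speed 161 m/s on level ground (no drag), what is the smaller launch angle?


sin(2*theta) = R*g/v0^2 = 2284*9.81/161^2 = 0.864397, theta = arcsin(0.864397)/2 = 29.91°

29.91 degrees


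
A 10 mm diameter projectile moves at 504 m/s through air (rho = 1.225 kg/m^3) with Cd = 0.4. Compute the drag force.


A = pi*(d/2)^2 = pi*(10/2000)^2 = 7.85398e-05 m^2
Fd = 0.5*Cd*rho*A*v^2 = 0.5*0.4*1.225*7.85398e-05*504^2 = 4.888 N

4.888 N


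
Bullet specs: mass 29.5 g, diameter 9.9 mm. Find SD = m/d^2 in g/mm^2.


SD = m/d^2 = 29.5/9.9^2 = 0.301 g/mm^2

0.301 g/mm^2


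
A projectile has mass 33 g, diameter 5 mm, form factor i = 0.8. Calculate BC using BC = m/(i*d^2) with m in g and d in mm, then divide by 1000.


BC = m/(i*d^2*1000) = 33/(0.8 * 5^2 * 1000) = 0.00165

0.00165


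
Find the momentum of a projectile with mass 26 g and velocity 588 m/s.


p = m*v = 0.026*588 = 15.29 kg·m/s

15.29 kg·m/s


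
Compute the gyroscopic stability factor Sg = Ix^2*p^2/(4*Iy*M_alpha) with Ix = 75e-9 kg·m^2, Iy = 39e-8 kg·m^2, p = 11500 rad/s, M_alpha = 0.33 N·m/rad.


Sg = Ix^2 * p^2 / (4 * Iy * M_alpha) = (75e-9)^2 * 11500^2 / (4 * 39e-8 * 0.33) = 1.445

1.445


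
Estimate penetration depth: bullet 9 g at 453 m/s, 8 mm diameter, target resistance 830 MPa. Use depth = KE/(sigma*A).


A = pi*(d/2)^2 = pi*(8/2)^2 = 50.2655 mm^2
E = 0.5*m*v^2 = 0.5*0.009*453^2 = 923.44 J
depth = E/(sigma*A) = 923.44 J / (830 MPa * 50.2655 mm^2) = 923.44/(830 * 50.2655) m = 0.0221341 m ≈ 22.13 mm

22.13 mm


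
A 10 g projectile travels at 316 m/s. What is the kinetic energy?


E = 0.5*m*v^2 = 0.5*0.01*316^2 = 499.3 J

499.3 J


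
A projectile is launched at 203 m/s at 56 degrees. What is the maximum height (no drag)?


H = (v0*sin(theta))^2 / (2g) = (203*sin(56°))^2 / (2*9.81) = 1444 m

1444 m


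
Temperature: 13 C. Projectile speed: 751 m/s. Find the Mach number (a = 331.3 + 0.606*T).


a = 331.3 + 0.606*(13) = 339.178 m/s
M = v/a = 751/339.178 = 2.214

2.214


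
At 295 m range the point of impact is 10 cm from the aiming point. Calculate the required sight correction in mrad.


1 mrad subtends 1 cm per 10 m of range, so adj = error_cm / (dist_m / 10) = 10 / (295/10) = 0.339 mrad

0.339 mrad


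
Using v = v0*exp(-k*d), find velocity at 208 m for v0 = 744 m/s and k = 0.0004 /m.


v = v0*exp(-k*d) = 744*exp(-0.0004*208) = 684.6 m/s

684.6 m/s


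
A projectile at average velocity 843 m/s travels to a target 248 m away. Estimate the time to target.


t = d/v = 248/843 = 0.2942 s

0.2942 s


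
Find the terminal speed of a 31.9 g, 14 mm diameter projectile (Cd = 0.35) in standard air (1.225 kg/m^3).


A = pi*(d/2)^2 = pi*(14/2000)^2 = 1.53938e-04 m^2
vt = sqrt(2mg/(Cd*rho*A)) = sqrt(2*0.0319*9.81/(0.35 * 1.225 * 1.53938e-04)) = 97.38 m/s

97.38 m/s


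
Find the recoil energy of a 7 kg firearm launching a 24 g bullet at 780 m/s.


v_r = m_p*v_p/m_gun = 0.024*780/7 = 2.67429 m/s, E_r = 0.5*m_gun*v_r^2 = 0.5*7*2.67429^2 = 25.03 J

25.03 J


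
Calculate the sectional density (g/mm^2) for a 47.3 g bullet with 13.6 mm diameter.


SD = m/d^2 = 47.3/13.6^2 = 0.2557 g/mm^2

0.2557 g/mm^2


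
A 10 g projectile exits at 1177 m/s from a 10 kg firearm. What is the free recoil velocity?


v_recoil = m_p * v_p / m_gun = 0.01 * 1177 / 10 = 1.177 m/s

1.177 m/s


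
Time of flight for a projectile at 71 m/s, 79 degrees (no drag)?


T = 2*v0*sin(theta)/g = 2*71*sin(79°)/9.81 = 14.21 s

14.21 s


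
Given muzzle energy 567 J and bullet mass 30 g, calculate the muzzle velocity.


v = sqrt(2*E/m) = sqrt(2*567/0.03) = 194.4 m/s

194.4 m/s


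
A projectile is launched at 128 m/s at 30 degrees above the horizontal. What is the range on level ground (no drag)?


R = v0^2 * sin(2*theta) / g = 128^2 * sin(2*30°) / 9.81 = 1446 m

1446 m


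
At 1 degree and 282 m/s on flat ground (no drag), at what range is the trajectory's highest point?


R = v0^2*sin(2*theta)/g = 282^2*sin(2*1°)/9.81 = 282.91 m
apex_dist = R/2 = 282.91/2 = 141.5 m

141.5 m


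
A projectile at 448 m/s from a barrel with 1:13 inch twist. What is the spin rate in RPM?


twist_m = 13*0.0254 = 0.3302 m
spin = v/twist = 448/0.3302 = 1356.753 rev/s
RPM = spin*60 = 1356.753*60 ≈ 81405 RPM

81405 RPM


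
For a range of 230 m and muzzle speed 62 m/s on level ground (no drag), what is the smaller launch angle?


sin(2*theta) = R*g/v0^2 = 230*9.81/62^2 = 0.586967, theta = arcsin(0.586967)/2 = 17.97°

17.97 degrees


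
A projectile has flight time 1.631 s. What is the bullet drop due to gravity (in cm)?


drop = 0.5*g*t^2 = 0.5*9.81*1.631^2 = 13.0481 m ≈ 1305 cm

1305 cm


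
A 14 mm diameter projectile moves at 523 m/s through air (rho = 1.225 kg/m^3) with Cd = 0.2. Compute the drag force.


A = pi*(d/2)^2 = pi*(14/2000)^2 = 1.53938e-04 m^2
Fd = 0.5*Cd*rho*A*v^2 = 0.5*0.2*1.225*1.53938e-04*523^2 = 5.158 N

5.158 N


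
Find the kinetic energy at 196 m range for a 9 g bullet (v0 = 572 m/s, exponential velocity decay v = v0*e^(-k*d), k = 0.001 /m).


v = v0*exp(-k*d) = 572*exp(-0.001*196) = 470.191 m/s
E = 0.5*m*v^2 = 0.5*0.009*470.191^2 = 994.9 J

994.9 J


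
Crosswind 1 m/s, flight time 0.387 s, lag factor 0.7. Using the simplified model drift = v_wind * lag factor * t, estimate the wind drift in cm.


drift = v_wind * lag * t = 1 * 0.7 * 0.387 = 0.2709 m ≈ 27.09 cm

27.09 cm
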